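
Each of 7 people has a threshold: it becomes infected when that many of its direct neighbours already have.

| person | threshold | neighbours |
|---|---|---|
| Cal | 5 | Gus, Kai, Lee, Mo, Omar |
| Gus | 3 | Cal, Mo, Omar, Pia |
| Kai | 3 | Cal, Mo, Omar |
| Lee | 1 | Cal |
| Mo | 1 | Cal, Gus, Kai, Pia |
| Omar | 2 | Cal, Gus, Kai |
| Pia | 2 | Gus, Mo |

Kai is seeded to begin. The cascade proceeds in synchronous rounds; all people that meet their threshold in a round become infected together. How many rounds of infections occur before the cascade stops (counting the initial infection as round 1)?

Round 1 — Kai becomes infected (initial).
Round 2 — checking thresholds:
  Cal: 1 of 5 neighbours < 5, below threshold.
  Mo: 1 of 4 neighbours ≥ 1, becomes infected.
  Omar: 1 of 3 neighbours < 2, below threshold.
Round 3 — no new infections; cascade stops.

2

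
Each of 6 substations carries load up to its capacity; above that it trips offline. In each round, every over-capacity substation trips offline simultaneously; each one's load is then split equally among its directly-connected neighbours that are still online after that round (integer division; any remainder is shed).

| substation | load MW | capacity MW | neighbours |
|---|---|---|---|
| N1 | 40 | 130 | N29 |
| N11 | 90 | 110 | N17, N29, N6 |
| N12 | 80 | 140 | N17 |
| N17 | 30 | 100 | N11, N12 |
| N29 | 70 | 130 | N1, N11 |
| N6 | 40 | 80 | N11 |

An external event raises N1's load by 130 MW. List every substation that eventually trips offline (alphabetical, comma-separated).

Round 1 — N1 at 170 > 130. N1 trips offline.
  N1 sheds 170 MW to N29: 170 each.
    N29: 70+170 = 240 > 130
Round 2 — N29 trips offline.
  N29 sheds 240 MW to N11: 240 each.
    N11: 90+240 = 330 > 110
Round 3 — N11 trips offline.
  N11 sheds 330 MW to N17, N6: 165 each.
    N17: 30+165 = 195 > 100
    N6: 40+165 = 205 > 80
Round 4 — N17, N6 trip offline.
  N17 sheds 195 MW to N12: 195 each.
    N12: 80+195 = 275 > 140
  N6 sheds 205 MW: no online neighbours, lost.
Round 5 — N12 trips offline.
  N12 sheds 275 MW: no online neighbours, lost.
No further trips.

N1, N11, N12, N17, N29, N6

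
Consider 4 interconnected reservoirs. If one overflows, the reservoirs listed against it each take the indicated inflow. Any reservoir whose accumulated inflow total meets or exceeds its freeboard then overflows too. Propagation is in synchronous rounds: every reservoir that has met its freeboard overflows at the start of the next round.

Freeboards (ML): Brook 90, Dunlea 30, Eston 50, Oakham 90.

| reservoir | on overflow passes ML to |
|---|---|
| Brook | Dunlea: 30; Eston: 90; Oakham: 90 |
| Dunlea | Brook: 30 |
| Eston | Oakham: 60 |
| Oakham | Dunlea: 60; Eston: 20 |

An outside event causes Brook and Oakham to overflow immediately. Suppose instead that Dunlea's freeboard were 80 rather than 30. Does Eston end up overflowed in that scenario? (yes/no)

yes

With Dunlea's freeboard at 80:
Round 1 — Brook, Oakham overflow (initial).
  Dunlea: +30+60 → 90 ≥ 80
  Eston: +90+20 → 110 ≥ 50
Round 2 — Dunlea, Eston overflow.
No further overflows.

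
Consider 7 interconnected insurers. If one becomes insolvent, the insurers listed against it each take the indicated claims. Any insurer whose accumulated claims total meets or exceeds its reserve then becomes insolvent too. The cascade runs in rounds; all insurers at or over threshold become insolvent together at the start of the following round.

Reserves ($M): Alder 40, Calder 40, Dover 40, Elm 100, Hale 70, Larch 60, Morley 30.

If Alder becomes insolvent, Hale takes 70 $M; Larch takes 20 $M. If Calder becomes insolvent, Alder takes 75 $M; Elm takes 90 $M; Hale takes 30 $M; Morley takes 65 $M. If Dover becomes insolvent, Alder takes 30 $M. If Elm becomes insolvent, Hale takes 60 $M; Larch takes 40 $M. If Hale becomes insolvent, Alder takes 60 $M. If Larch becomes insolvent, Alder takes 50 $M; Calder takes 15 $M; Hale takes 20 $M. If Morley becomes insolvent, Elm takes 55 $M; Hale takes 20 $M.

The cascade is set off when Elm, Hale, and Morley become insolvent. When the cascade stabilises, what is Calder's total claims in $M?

Round 1 — Elm, Hale, Morley become insolvent (initial).
  Alder: +60 → 60 ≥ 40
  Larch: +40 → 40 < 60
Round 2 — Alder becomes insolvent.
  Larch: +20 → 60 ≥ 60
Round 3 — Larch becomes insolvent.
  Calder: +15 → 15 < 40
No further insolvencies.

15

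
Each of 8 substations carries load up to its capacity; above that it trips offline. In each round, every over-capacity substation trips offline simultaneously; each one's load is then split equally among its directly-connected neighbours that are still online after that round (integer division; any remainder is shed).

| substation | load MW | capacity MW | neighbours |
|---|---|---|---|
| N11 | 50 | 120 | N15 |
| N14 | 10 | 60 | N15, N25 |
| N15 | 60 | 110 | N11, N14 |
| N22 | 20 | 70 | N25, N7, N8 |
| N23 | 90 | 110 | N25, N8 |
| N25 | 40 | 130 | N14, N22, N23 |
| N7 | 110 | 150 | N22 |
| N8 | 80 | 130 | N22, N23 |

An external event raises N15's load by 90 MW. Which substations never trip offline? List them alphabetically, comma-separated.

Round 1 — N15 at 150 > 110. N15 trips offline.
  N15 sheds 150 MW to N11, N14: 75 each.
    N11: 50+75 = 125 > 120
    N14: 10+75 = 85 > 60
Round 2 — N11, N14 trip offline.
  N11 sheds 125 MW: no online neighbours, lost.
  N14 sheds 85 MW to N25: 85 each.
    N25: 40+85 = 125 ≤ 130
No further trips.

N22, N23, N25, N7, N8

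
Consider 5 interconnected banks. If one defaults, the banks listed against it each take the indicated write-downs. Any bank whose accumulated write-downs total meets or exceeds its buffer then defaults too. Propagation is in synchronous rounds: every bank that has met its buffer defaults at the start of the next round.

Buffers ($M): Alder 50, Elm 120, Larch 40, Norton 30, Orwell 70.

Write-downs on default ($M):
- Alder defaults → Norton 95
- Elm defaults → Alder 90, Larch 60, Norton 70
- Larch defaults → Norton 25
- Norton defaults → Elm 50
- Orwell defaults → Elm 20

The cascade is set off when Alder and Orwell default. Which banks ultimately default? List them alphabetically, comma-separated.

Round 1 — Alder, Orwell default (initial).
  Elm: +20 → 20 < 120
  Norton: +95 → 95 ≥ 30
Round 2 — Norton defaults.
  Elm: +50 → 70 < 120
No further defaults.

Alder, Norton, Orwell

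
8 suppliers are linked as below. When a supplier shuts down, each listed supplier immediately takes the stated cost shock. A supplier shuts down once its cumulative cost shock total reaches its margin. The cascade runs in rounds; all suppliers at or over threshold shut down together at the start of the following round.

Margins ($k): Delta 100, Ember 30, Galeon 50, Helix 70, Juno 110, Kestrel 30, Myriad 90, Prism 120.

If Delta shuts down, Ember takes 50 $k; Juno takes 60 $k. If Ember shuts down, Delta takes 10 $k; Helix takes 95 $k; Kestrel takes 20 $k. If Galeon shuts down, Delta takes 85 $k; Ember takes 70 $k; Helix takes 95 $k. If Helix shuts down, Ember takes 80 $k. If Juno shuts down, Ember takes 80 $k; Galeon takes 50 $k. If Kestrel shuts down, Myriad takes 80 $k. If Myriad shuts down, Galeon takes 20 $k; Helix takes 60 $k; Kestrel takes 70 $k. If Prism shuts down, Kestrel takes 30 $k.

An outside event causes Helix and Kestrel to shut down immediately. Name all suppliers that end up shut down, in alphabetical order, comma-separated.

Round 1 — Helix, Kestrel shut down (initial).
  Ember: +80 → 80 ≥ 30
  Myriad: +80 → 80 < 90
Round 2 — Ember shuts down.
  Delta: +10 → 10 < 100
No further shutdowns.

Ember, Helix, Kestrel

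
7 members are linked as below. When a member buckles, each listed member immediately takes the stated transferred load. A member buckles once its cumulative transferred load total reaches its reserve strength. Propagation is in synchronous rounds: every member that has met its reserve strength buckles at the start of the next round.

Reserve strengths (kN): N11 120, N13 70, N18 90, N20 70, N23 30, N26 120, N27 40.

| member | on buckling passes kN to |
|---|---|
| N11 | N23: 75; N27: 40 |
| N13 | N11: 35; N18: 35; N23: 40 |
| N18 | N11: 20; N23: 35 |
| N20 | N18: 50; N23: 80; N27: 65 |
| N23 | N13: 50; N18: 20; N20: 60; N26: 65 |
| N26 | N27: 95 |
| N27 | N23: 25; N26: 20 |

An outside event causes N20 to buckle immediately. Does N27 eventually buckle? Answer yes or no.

yes

Round 1 — N20 buckles (initial).
  N18: +50 → 50 < 90
  N23: +80 → 80 ≥ 30
  N27: +65 → 65 ≥ 40
Round 2 — N23, N27 buckle.
  N13: +50 → 50 < 70
  N18: +20 → 70 < 90
  N26: +65+20 → 85 < 120
No further bucklings.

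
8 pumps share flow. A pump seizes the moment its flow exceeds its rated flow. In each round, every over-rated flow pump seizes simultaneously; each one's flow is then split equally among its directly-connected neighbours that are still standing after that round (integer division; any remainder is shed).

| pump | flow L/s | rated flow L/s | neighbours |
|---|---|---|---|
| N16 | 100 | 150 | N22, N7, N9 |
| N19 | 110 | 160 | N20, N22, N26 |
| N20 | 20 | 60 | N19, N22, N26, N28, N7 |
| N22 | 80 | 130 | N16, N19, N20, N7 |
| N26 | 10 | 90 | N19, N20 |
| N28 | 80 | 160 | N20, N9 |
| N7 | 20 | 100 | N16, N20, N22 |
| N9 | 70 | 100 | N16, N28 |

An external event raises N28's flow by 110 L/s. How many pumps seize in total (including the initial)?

Round 1 — N28 at 190 > 160. N28 seizes.
  N28 sheds 190 L/s to N20, N9: 95 each.
    N20: 20+95 = 115 > 60
    N9: 70+95 = 165 > 100
Round 2 — N20, N9 seize.
  N20 sheds 115 L/s to N19, N22, N26, N7: 28 each (3 lost).
    N19: 110+28 = 138 ≤ 160
    N22: 80+28 = 108 ≤ 130
    N26: 10+28 = 38 ≤ 90
    N7: 20+28 = 48 ≤ 100
  N9 sheds 165 L/s to N16: 165 each.
    N16: 100+165 = 265 > 150
Round 3 — N16 seizes.
  N16 sheds 265 L/s to N22, N7: 132 each (1 lost).
    N22: 108+132 = 240 > 130
    N7: 48+132 = 180 > 100
Round 4 — N22, N7 seize.
  N22 sheds 240 L/s to N19: 240 each.
    N19: 138+240 = 378 > 160
  N7 sheds 180 L/s: no online neighbours, lost.
Round 5 — N19 seizes.
  N19 sheds 378 L/s to N26: 378 each.
    N26: 38+378 = 416 > 90
Round 6 — N26 seizes.
  N26 sheds 416 L/s: no online neighbours, lost.
No further seizures.

8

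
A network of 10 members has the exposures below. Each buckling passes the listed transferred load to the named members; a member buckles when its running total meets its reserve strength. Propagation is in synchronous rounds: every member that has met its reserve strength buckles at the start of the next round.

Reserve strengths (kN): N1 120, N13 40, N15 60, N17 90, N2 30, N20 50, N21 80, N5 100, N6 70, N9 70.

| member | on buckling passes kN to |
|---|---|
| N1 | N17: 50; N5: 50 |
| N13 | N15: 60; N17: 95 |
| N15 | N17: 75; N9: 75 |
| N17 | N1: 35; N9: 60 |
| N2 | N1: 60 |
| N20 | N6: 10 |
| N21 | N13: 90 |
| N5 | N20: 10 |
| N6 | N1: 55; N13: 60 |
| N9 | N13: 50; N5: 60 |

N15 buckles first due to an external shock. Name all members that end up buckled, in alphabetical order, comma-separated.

N13, N15, N17, N9

Round 1 — N15 buckles (initial).
  N17: +75 → 75 < 90
  N9: +75 → 75 ≥ 70
Round 2 — N9 buckles.
  N13: +50 → 50 ≥ 40
  N5: +60 → 60 < 100
Round 3 — N13 buckles.
  N17: +95 → 170 ≥ 90
Round 4 — N17 buckles.
  N1: +35 → 35 < 120
No further bucklings.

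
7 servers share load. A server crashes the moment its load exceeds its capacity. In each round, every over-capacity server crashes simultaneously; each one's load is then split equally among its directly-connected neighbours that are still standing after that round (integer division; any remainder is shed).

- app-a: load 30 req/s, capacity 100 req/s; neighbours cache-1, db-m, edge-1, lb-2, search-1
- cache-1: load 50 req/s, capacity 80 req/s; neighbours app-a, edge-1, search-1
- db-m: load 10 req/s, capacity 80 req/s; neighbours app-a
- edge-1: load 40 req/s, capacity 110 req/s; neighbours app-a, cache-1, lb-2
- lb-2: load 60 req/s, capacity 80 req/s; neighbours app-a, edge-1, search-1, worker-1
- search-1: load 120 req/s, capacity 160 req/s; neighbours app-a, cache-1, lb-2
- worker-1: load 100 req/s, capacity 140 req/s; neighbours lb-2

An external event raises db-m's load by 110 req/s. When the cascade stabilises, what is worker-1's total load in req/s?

132

Round 1 — db-m at 120 > 80. db-m crashes.
  db-m sheds 120 req/s to app-a: 120 each.
    app-a: 30+120 = 150 > 100
Round 2 — app-a crashes.
  app-a sheds 150 req/s to cache-1, edge-1, lb-2, search-1: 37 each (2 lost).
    cache-1: 50+37 = 87 > 80
    edge-1: 40+37 = 77 ≤ 110
    lb-2: 60+37 = 97 > 80
    search-1: 120+37 = 157 ≤ 160
Round 3 — cache-1, lb-2 crash.
  cache-1 sheds 87 req/s to edge-1, search-1: 43 each (1 lost).
    edge-1: 77+43 = 120 > 110
    search-1: 157+43 = 200 > 160
  lb-2 sheds 97 req/s to edge-1, search-1, worker-1: 32 each (1 lost).
    edge-1: 120+32 = 152 > 110
    search-1: 200+32 = 232 > 160
    worker-1: 100+32 = 132 ≤ 140
Round 4 — edge-1, search-1 crash.
  edge-1 sheds 152 req/s: no online neighbours, lost.
  search-1 sheds 232 req/s: no online neighbours, lost.
No further crashes.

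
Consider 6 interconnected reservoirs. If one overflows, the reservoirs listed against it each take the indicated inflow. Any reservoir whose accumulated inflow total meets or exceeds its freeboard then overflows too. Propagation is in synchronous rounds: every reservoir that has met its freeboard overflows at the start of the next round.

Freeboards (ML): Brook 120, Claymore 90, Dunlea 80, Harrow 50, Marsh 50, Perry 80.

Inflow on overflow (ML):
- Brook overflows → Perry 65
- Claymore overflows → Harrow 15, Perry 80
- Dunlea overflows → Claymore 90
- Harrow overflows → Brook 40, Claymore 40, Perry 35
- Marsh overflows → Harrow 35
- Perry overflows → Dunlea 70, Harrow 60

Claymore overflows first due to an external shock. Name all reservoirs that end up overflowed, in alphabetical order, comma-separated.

Round 1 — Claymore overflows (initial).
  Harrow: +15 → 15 < 50
  Perry: +80 → 80 ≥ 80
Round 2 — Perry overflows.
  Dunlea: +70 → 70 < 80
  Harrow: +60 → 75 ≥ 50
Round 3 — Harrow overflows.
  Brook: +40 → 40 < 120
No further overflows.

Claymore, Harrow, Perry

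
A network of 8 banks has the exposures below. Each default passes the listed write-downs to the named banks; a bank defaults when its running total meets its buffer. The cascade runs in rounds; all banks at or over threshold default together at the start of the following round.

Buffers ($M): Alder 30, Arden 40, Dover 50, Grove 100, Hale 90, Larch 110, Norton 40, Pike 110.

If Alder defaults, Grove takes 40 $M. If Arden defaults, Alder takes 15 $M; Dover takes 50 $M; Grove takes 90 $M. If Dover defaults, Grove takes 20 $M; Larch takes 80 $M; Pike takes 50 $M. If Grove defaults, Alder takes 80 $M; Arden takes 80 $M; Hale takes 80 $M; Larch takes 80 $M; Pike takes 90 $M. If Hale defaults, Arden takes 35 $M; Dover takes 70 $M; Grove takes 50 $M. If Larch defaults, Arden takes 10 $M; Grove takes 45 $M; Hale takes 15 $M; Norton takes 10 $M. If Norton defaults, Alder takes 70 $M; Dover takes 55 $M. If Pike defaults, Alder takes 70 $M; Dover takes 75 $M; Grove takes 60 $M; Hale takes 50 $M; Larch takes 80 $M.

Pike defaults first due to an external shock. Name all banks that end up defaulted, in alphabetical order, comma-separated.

Round 1 — Pike defaults (initial).
  Alder: +70 → 70 ≥ 30
  Dover: +75 → 75 ≥ 50
  Grove: +60 → 60 < 100
  Hale: +50 → 50 < 90
  Larch: +80 → 80 < 110
Round 2 — Alder, Dover default.
  Grove: +40+20 → 120 ≥ 100
  Larch: +80 → 160 ≥ 110
Round 3 — Grove, Larch default.
  Arden: +80+10 → 90 ≥ 40
  Hale: +80+15 → 145 ≥ 90
  Norton: +10 → 10 < 40
Round 4 — Arden, Hale default.
No further defaults.

Alder, Arden, Dover, Grove, Hale, Larch, Pike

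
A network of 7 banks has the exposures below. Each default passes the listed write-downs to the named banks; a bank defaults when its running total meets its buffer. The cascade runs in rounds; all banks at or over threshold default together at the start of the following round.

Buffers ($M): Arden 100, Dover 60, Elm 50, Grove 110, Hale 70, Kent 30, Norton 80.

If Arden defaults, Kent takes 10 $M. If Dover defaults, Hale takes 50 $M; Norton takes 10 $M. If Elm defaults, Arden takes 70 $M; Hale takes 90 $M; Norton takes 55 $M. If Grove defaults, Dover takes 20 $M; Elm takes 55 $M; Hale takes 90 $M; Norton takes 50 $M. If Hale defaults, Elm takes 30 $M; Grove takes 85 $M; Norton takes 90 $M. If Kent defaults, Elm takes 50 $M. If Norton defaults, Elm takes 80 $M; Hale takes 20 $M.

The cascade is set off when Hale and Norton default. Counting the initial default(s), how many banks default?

Round 1 — Hale, Norton default (initial).
  Elm: +30+80 → 110 ≥ 50
  Grove: +85 → 85 < 110
Round 2 — Elm defaults.
  Arden: +70 → 70 < 100
No further defaults.

3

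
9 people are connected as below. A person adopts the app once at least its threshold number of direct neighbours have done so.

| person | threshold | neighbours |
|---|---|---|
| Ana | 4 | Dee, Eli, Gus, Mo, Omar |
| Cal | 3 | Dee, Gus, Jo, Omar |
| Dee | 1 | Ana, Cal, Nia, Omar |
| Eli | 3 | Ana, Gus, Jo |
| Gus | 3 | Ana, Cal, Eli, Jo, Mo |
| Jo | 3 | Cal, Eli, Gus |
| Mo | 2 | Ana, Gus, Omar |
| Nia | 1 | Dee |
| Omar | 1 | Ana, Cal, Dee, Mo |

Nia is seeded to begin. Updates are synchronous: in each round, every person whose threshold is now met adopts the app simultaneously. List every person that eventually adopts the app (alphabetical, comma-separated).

Round 1 — Nia adopts the app (initial).
Round 2 — checking thresholds:
  Dee: 1 of 4 neighbours ≥ 1, adopts the app.
Round 3 — checking thresholds:
  Ana: 1 of 5 neighbours < 4, below threshold.
  Cal: 1 of 4 neighbours < 3, below threshold.
  Omar: 1 of 4 neighbours ≥ 1, adopts the app.
Round 4 — no new adoptions; cascade stops.

Dee, Nia, Omar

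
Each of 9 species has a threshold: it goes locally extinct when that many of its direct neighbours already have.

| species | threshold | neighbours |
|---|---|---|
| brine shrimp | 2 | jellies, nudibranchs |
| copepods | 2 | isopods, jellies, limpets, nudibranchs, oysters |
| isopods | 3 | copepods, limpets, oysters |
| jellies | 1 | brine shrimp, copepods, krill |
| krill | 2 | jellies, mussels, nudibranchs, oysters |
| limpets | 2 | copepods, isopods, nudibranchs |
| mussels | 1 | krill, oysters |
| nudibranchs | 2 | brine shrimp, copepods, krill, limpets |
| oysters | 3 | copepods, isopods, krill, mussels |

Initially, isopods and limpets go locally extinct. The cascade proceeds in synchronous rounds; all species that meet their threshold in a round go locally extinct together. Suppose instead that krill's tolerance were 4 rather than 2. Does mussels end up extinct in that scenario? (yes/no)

With krill's tolerance at 4:
Round 1 — isopods, limpets go locally extinct (initial).
Round 2 — checking thresholds:
  copepods: 2 of 5 neighbours ≥ 2, goes locally extinct.
  nudibranchs: 1 of 4 neighbours < 2, below threshold.
  oysters: 1 of 4 neighbours < 3, below threshold.
Round 3 — checking thresholds:
  jellies: 1 of 3 neighbours ≥ 1, goes locally extinct.
  nudibranchs: 2 of 4 neighbours ≥ 2, goes locally extinct.
  oysters: 2 of 4 neighbours < 3, below threshold.
Round 4 — checking thresholds:
  brine shrimp: 2 of 2 neighbours ≥ 2, goes locally extinct.
  krill: 2 of 4 neighbours < 4, below threshold.
  oysters: 2 of 4 neighbours < 3, below threshold.
Round 5 — no new extinctions; cascade stops.

no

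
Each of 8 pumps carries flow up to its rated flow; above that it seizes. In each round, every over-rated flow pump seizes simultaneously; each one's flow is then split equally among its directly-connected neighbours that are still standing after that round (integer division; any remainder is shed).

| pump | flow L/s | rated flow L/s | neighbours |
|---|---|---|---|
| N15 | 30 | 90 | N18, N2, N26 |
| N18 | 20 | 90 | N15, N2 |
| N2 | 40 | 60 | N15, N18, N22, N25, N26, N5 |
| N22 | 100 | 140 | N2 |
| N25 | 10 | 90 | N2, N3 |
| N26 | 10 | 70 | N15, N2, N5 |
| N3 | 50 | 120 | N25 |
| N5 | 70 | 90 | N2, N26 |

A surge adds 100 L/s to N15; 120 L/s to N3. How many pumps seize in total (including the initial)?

Round 1 — N15 at 130 > 90; N3 at 170 > 120. N15, N3 seize.
  N15 sheds 130 L/s to N18, N2, N26: 43 each (1 lost).
    N18: 20+43 = 63 ≤ 90
    N2: 40+43 = 83 > 60
    N26: 10+43 = 53 ≤ 70
  N3 sheds 170 L/s to N25: 170 each.
    N25: 10+170 = 180 > 90
Round 2 — N2, N25 seize.
  N2 sheds 83 L/s to N18, N22, N26, N5: 20 each (3 lost).
    N18: 63+20 = 83 ≤ 90
    N22: 100+20 = 120 ≤ 140
    N26: 53+20 = 73 > 70
    N5: 70+20 = 90 ≤ 90
  N25 sheds 180 L/s: no online neighbours, lost.
Round 3 — N26 seizes.
  N26 sheds 73 L/s to N5: 73 each.
    N5: 90+73 = 163 > 90
Round 4 — N5 seizes.
  N5 sheds 163 L/s: no online neighbours, lost.
No further seizures.

6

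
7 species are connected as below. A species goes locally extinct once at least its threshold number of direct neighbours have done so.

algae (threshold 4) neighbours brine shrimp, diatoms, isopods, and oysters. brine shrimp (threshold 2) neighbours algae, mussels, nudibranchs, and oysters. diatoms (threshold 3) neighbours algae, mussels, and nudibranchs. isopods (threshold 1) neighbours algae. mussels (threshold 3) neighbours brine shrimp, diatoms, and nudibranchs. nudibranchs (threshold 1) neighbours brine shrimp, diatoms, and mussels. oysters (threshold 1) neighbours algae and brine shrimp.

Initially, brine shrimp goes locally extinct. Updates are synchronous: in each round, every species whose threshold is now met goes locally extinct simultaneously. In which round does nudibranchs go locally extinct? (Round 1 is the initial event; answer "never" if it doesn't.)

2

Round 1 — brine shrimp goes locally extinct (initial).
Round 2 — checking thresholds:
  algae: 1 of 4 neighbours < 4, holds.
  mussels: 1 of 3 neighbours < 3, holds.
  nudibranchs: 1 of 3 neighbours ≥ 1, goes locally extinct.
  oysters: 1 of 2 neighbours ≥ 1, goes locally extinct.
Round 3 — no new extinctions; cascade stops.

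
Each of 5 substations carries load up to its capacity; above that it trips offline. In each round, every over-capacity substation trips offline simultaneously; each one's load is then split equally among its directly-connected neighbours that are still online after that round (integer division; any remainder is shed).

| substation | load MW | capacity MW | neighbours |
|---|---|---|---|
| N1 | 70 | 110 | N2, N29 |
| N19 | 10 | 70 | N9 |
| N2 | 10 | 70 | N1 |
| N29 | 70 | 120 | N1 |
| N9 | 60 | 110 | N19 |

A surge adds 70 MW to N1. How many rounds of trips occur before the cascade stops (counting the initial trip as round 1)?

Round 1 — N1 at 140 > 110. N1 trips offline.
  N1 sheds 140 MW to N2, N29: 70 each.
    N2: 10+70 = 80 > 70
    N29: 70+70 = 140 > 120
Round 2 — N2, N29 trip offline.
  N2 sheds 80 MW: no online neighbours, lost.
  N29 sheds 140 MW: no online neighbours, lost.
No further trips.

2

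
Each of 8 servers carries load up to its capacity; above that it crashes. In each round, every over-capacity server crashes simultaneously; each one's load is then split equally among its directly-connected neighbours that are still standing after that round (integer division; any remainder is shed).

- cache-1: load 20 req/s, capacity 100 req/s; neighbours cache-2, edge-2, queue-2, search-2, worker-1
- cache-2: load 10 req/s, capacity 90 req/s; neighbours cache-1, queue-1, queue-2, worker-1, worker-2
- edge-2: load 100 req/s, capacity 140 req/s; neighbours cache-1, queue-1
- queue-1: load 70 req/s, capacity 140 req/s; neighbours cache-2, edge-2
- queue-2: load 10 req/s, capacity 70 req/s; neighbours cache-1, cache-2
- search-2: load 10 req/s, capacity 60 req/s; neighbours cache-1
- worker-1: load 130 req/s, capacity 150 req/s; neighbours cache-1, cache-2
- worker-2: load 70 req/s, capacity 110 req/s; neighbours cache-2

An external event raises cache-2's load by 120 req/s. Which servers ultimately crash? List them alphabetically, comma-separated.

cache-1, cache-2, edge-2, queue-1, queue-2, search-2, worker-1

Round 1 — cache-2 at 130 > 90. cache-2 crashes.
  cache-2 sheds 130 req/s to cache-1, queue-1, queue-2, worker-1, worker-2: 26 each.
    cache-1: 20+26 = 46 ≤ 100
    queue-1: 70+26 = 96 ≤ 140
    queue-2: 10+26 = 36 ≤ 70
    worker-1: 130+26 = 156 > 150
    worker-2: 70+26 = 96 ≤ 110
Round 2 — worker-1 crashes.
  worker-1 sheds 156 req/s to cache-1: 156 each.
    cache-1: 46+156 = 202 > 100
Round 3 — cache-1 crashes.
  cache-1 sheds 202 req/s to edge-2, queue-2, search-2: 67 each (1 lost).
    edge-2: 100+67 = 167 > 140
    queue-2: 36+67 = 103 > 70
    search-2: 10+67 = 77 > 60
Round 4 — edge-2, queue-2, search-2 crash.
  edge-2 sheds 167 req/s to queue-1: 167 each.
    queue-1: 96+167 = 263 > 140
  queue-2 sheds 103 req/s: no online neighbours, lost.
  search-2 sheds 77 req/s: no online neighbours, lost.
Round 5 — queue-1 crashes.
  queue-1 sheds 263 req/s: no online neighbours, lost.
No further crashes.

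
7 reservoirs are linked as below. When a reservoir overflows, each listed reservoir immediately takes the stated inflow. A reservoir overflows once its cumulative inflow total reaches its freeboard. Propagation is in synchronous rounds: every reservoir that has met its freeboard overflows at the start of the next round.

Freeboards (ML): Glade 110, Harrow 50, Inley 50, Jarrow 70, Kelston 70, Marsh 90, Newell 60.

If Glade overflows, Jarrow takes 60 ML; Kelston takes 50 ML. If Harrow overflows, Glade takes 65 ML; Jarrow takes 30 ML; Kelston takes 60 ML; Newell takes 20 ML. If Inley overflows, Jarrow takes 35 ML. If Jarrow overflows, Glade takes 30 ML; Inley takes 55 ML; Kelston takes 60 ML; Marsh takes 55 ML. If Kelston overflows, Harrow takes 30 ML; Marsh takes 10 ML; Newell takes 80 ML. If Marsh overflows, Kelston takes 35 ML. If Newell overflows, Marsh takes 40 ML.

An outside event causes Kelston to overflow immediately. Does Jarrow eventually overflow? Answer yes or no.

no

Round 1 — Kelston overflows (initial).
  Harrow: +30 → 30 < 50
  Marsh: +10 → 10 < 90
  Newell: +80 → 80 ≥ 60
Round 2 — Newell overflows.
  Marsh: +40 → 50 < 90
No further overflows.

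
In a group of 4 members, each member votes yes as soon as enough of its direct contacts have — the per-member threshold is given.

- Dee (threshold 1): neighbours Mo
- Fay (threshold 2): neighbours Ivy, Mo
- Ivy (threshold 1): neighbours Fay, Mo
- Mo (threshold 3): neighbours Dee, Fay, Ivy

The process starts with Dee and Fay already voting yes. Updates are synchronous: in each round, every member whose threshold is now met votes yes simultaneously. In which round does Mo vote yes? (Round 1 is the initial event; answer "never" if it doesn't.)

3

Round 1 — Dee, Fay vote yes (initial).
Round 2 — checking thresholds:
  Ivy: 1 of 2 neighbours ≥ 1, votes yes.
  Mo: 2 of 3 neighbours < 3, below threshold.
Round 3 — checking thresholds:
  Mo: 3 of 3 neighbours ≥ 3, votes yes.
Round 4 — no new yes votes; cascade stops.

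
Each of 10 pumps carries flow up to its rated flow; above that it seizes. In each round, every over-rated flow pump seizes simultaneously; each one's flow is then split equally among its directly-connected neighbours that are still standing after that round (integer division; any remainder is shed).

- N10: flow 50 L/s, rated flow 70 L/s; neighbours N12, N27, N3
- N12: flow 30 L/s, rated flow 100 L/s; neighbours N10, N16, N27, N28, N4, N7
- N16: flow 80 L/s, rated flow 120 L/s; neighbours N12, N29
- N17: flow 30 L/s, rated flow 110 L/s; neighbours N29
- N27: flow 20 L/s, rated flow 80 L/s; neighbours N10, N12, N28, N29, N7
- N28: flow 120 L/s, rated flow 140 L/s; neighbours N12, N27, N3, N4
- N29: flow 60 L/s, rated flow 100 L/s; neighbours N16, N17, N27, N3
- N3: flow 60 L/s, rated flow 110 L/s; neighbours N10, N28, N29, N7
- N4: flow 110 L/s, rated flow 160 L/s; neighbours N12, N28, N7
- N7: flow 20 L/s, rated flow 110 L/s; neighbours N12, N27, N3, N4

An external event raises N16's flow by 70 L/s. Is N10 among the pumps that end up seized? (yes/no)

Round 1 — N16 at 150 > 120. N16 seizes.
  N16 sheds 150 L/s to N12, N29: 75 each.
    N12: 30+75 = 105 > 100
    N29: 60+75 = 135 > 100
Round 2 — N12, N29 seize.
  N12 sheds 105 L/s to N10, N27, N28, N4, N7: 21 each.
    N10: 50+21 = 71 > 70
    N27: 20+21 = 41 ≤ 80
    N28: 120+21 = 141 > 140
    N4: 110+21 = 131 ≤ 160
    N7: 20+21 = 41 ≤ 110
  N29 sheds 135 L/s to N17, N27, N3: 45 each.
    N17: 30+45 = 75 ≤ 110
    N27: 41+45 = 86 > 80
    N3: 60+45 = 105 ≤ 110
Round 3 — N10, N27, N28 seize.
  N10 sheds 71 L/s to N3: 71 each.
    N3: 105+71 = 176 > 110
  N27 sheds 86 L/s to N7: 86 each.
    N7: 41+86 = 127 > 110
  N28 sheds 141 L/s to N3, N4: 70 each (1 lost).
    N3: 176+70 = 246 > 110
    N4: 131+70 = 201 > 160
Round 4 — N3, N4, N7 seize.
  N3 sheds 246 L/s: no online neighbours, lost.
  N4 sheds 201 L/s: no online neighbours, lost.
  N7 sheds 127 L/s: no online neighbours, lost.
No further seizures.

yes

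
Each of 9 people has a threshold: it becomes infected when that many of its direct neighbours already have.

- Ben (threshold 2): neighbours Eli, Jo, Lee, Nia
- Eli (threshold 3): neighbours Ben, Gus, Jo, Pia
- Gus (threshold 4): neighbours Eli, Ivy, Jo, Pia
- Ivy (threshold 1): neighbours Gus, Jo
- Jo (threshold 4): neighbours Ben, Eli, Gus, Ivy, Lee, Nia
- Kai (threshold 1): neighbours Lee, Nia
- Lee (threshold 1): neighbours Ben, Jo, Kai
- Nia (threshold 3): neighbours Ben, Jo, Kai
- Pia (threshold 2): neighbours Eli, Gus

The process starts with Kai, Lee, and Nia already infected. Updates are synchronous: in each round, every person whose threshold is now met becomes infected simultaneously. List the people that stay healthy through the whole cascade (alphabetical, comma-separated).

Round 1 — Kai, Lee, Nia become infected (initial).
Round 2 — checking thresholds:
  Ben: 2 of 4 neighbours ≥ 2, becomes infected.
  Jo: 2 of 6 neighbours < 4, not yet.
Round 3 — no new infections; cascade stops.

Eli, Gus, Ivy, Jo, Pia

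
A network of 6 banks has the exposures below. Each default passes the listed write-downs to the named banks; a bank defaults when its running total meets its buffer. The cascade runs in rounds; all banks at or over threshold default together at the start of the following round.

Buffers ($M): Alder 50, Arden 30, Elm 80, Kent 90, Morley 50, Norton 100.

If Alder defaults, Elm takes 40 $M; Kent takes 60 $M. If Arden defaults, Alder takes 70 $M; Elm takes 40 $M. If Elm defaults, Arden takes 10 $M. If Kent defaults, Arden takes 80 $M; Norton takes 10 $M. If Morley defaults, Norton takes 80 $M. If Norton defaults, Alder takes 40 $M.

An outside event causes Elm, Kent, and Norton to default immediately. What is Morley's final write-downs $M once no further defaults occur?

Round 1 — Elm, Kent, Norton default (initial).
  Alder: +40 → 40 < 50
  Arden: +10+80 → 90 ≥ 30
Round 2 — Arden defaults.
  Alder: +70 → 110 ≥ 50
Round 3 — Alder defaults.
No further defaults.

0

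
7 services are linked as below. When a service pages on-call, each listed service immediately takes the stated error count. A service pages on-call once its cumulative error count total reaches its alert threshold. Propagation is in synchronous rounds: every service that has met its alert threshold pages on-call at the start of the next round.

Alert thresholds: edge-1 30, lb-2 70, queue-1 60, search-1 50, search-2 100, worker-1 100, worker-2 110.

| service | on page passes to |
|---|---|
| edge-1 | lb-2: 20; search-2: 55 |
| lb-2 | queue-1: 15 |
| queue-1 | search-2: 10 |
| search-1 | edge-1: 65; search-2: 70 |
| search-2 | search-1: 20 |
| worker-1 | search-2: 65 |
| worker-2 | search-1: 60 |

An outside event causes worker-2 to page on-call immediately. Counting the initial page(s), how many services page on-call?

4

Round 1 — worker-2 pages on-call (initial).
  search-1: +60 → 60 ≥ 50
Round 2 — search-1 pages on-call.
  edge-1: +65 → 65 ≥ 30
  search-2: +70 → 70 < 100
Round 3 — edge-1 pages on-call.
  lb-2: +20 → 20 < 70
  search-2: +55 → 125 ≥ 100
Round 4 — search-2 pages on-call.
No further pages.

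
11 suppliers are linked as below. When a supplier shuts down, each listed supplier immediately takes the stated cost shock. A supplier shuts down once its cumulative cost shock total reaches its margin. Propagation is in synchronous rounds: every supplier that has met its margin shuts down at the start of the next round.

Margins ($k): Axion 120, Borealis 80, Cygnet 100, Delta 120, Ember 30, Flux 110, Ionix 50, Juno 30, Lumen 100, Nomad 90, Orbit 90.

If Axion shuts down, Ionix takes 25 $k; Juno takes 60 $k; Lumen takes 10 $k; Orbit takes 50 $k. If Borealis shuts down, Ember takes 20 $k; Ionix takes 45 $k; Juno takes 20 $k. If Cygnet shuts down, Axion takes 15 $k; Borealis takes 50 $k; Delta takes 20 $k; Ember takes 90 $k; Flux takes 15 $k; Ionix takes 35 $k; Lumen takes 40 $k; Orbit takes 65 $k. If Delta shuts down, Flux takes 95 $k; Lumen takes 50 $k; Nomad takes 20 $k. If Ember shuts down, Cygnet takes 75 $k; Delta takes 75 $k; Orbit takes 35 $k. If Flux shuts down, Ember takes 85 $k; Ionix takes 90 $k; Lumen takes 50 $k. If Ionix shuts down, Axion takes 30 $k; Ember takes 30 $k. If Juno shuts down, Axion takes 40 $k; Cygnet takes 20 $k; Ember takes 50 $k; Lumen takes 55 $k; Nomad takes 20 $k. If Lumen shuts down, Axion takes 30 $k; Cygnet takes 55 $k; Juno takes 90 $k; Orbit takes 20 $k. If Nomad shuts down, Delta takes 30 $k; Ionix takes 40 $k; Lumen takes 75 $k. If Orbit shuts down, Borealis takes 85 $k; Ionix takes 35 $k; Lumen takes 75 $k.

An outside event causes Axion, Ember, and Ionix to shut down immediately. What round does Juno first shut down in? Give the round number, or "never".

Round 1 — Axion, Ember, Ionix shut down (initial).
  Cygnet: +75 → 75 < 100
  Delta: +75 → 75 < 120
  Juno: +60 → 60 ≥ 30
  Lumen: +10 → 10 < 100
  Orbit: +50+35 → 85 < 90
Round 2 — Juno shuts down.
  Cygnet: +20 → 95 < 100
  Lumen: +55 → 65 < 100
  Nomad: +20 → 20 < 90
No further shutdowns.

2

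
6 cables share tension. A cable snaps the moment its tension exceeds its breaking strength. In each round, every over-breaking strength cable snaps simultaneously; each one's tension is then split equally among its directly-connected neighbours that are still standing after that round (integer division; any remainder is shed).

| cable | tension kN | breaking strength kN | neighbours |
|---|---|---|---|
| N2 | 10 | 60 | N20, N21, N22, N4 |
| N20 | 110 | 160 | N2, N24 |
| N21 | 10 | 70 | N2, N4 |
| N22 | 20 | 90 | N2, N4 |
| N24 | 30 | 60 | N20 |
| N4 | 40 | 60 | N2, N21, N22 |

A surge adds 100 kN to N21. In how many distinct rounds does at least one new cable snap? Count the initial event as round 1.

Round 1 — N21 at 110 > 70. N21 snaps.
  N21 sheds 110 kN to N2, N4: 55 each.
    N2: 10+55 = 65 > 60
    N4: 40+55 = 95 > 60
Round 2 — N2, N4 snap.
  N2 sheds 65 kN to N20, N22: 32 each (1 lost).
    N20: 110+32 = 142 ≤ 160
    N22: 20+32 = 52 ≤ 90
  N4 sheds 95 kN to N22: 95 each.
    N22: 52+95 = 147 > 90
Round 3 — N22 snaps.
  N22 sheds 147 kN: no online neighbours, lost.
No further breaks.

3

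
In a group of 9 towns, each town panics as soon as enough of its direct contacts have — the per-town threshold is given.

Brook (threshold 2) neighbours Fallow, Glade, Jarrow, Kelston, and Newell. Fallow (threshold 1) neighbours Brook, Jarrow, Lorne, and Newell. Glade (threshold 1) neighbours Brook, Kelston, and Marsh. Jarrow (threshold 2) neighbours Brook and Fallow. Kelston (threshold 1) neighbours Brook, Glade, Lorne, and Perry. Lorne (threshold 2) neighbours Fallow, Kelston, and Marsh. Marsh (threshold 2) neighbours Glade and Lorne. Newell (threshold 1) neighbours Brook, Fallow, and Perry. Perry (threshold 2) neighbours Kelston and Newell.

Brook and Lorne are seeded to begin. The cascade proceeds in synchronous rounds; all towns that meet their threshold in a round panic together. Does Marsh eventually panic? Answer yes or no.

yes

Round 1 — Brook, Lorne panic (initial).
Round 2 — checking thresholds:
  Fallow: 2 of 4 neighbours ≥ 1, panics.
  Glade: 1 of 3 neighbours ≥ 1, panics.
  Jarrow: 1 of 2 neighbours < 2, holds.
  Kelston: 2 of 4 neighbours ≥ 1, panics.
  Marsh: 1 of 2 neighbours < 2, holds.
  Newell: 1 of 3 neighbours ≥ 1, panics.
Round 3 — checking thresholds:
  Jarrow: 2 of 2 neighbours ≥ 2, panics.
  Marsh: 2 of 2 neighbours ≥ 2, panics.
  Perry: 2 of 2 neighbours ≥ 2, panics.
Round 4 — no new panics; cascade stops.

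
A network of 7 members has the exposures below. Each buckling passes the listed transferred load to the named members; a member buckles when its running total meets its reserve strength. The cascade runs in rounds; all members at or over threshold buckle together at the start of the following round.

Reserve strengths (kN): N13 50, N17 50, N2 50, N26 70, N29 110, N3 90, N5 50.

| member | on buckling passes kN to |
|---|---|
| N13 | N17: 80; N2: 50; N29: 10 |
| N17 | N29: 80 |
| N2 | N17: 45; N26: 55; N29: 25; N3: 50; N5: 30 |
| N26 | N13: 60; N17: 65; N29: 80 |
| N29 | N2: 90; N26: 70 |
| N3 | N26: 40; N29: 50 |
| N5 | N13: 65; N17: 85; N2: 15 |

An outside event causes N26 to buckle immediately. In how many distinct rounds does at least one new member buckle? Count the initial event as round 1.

Round 1 — N26 buckles (initial).
  N13: +60 → 60 ≥ 50
  N17: +65 → 65 ≥ 50
  N29: +80 → 80 < 110
Round 2 — N13, N17 buckle.
  N2: +50 → 50 ≥ 50
  N29: +10+80 → 170 ≥ 110
Round 3 — N2, N29 buckle.
  N3: +50 → 50 < 90
  N5: +30 → 30 < 50
No further bucklings.

3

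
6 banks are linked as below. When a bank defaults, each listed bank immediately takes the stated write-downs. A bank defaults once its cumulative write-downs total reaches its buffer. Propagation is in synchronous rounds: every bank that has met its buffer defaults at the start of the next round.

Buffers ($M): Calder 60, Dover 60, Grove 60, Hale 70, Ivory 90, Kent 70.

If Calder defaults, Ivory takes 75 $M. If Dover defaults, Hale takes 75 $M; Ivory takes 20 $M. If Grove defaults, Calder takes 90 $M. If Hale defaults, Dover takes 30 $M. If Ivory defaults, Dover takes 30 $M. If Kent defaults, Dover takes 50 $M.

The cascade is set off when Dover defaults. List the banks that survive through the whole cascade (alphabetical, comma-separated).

Round 1 — Dover defaults (initial).
  Hale: +75 → 75 ≥ 70
  Ivory: +20 → 20 < 90
Round 2 — Hale defaults.
No further defaults.

Calder, Grove, Ivory, Kent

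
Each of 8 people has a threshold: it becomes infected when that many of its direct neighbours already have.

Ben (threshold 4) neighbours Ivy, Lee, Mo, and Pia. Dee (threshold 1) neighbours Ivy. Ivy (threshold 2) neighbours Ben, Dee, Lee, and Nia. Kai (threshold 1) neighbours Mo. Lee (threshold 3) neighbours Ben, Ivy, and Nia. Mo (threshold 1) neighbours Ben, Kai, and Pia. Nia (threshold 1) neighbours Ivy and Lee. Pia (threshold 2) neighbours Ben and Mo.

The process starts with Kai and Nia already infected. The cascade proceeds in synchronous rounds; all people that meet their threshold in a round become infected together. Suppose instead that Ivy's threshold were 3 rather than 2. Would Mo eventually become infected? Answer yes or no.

With Ivy's threshold at 3:
Round 1 — Kai, Nia become infected (initial).
Round 2 — checking thresholds:
  Ivy: 1 of 4 neighbours < 3, not yet.
  Lee: 1 of 3 neighbours < 3, not yet.
  Mo: 1 of 3 neighbours ≥ 1, becomes infected.
Round 3 — no new infections; cascade stops.

yes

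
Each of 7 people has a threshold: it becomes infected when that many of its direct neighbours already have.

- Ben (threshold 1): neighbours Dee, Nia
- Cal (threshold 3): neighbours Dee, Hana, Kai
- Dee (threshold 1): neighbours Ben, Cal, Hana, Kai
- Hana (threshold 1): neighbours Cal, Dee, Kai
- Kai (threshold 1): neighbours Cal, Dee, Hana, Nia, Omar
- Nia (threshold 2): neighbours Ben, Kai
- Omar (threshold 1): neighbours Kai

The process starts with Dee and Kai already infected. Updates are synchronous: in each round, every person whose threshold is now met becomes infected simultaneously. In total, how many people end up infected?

7

Round 1 — Dee, Kai become infected (initial).
Round 2 — checking thresholds:
  Ben: 1 of 2 neighbours ≥ 1, becomes infected.
  Cal: 2 of 3 neighbours < 3, holds.
  Hana: 2 of 3 neighbours ≥ 1, becomes infected.
  Nia: 1 of 2 neighbours < 2, holds.
  Omar: 1 of 1 neighbours ≥ 1, becomes infected.
Round 3 — checking thresholds:
  Cal: 3 of 3 neighbours ≥ 3, becomes infected.
  Nia: 2 of 2 neighbours ≥ 2, becomes infected.
Round 4 — no new infections; cascade stops.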